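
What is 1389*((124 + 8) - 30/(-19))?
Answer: 3525282/19 ≈ 1.8554e+5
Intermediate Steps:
1389*((124 + 8) - 30/(-19)) = 1389*(132 - 30*(-1/19)) = 1389*(132 + 30/19) = 1389*(2538/19) = 3525282/19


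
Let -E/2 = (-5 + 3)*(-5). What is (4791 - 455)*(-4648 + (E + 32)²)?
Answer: -19529344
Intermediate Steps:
E = -20 (E = -2*(-5 + 3)*(-5) = -(-4)*(-5) = -2*10 = -20)
(4791 - 455)*(-4648 + (E + 32)²) = (4791 - 455)*(-4648 + (-20 + 32)²) = 4336*(-4648 + 12²) = 4336*(-4648 + 144) = 4336*(-4504) = -19529344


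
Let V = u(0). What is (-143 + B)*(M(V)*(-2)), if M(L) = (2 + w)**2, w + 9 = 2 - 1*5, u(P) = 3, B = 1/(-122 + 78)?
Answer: 314650/11 ≈ 28605.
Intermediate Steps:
B = -1/44 (B = 1/(-44) = -1/44 ≈ -0.022727)
V = 3
w = -12 (w = -9 + (2 - 1*5) = -9 + (2 - 5) = -9 - 3 = -12)
M(L) = 100 (M(L) = (2 - 12)**2 = (-10)**2 = 100)
(-143 + B)*(M(V)*(-2)) = (-143 - 1/44)*(100*(-2)) = -6293/44*(-200) = 314650/11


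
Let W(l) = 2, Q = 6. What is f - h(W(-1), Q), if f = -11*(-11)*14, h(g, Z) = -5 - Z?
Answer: 1705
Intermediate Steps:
f = 1694 (f = 121*14 = 1694)
f - h(W(-1), Q) = 1694 - (-5 - 1*6) = 1694 - (-5 - 6) = 1694 - 1*(-11) = 1694 + 11 = 1705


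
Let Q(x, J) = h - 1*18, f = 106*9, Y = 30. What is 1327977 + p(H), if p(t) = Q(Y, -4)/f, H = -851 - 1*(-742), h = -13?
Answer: 1266890027/954 ≈ 1.3280e+6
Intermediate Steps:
f = 954
Q(x, J) = -31 (Q(x, J) = -13 - 1*18 = -13 - 18 = -31)
H = -109 (H = -851 + 742 = -109)
p(t) = -31/954
1327977 + p(H) = 1327977 - 31/954 = 1266890027/954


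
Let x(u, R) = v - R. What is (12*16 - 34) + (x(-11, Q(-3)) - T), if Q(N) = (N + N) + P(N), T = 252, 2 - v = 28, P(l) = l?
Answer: -111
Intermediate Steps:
v = -26 (v = 2 - 1*28 = 2 - 28 = -26)
Q(N) = 3*N (Q(N) = (N + N) + N = 2*N + N = 3*N)
x(u, R) = -26 - R
(12*16 - 34) + (x(-11, Q(-3)) - T) = (12*16 - 34) + ((-26 - 3*(-3)) - 1*252) = (192 - 34) + ((-26 - 1*(-9)) - 252) = 158 + ((-26 + 9) - 252) = 158 + (-17 - 252) = 158 - 269 = -111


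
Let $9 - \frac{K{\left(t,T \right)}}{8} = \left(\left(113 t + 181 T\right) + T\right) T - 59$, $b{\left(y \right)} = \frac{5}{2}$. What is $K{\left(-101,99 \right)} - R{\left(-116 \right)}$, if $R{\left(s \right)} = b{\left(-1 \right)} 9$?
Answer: $- \frac{10461277}{2} \approx -5.2306 \cdot 10^{6}$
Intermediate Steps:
$b{\left(y \right)} = \frac{5}{2}$ ($b{\left(y \right)} = 5 \cdot \frac{1}{2} = \frac{5}{2}$)
$K{\left(t,T \right)} = 544 - 8 T \left(113 t + 182 T\right)$ ($K{\left(t,T \right)} = 72 - 8 \left(\left(\left(113 t + 181 T\right) + T\right) T - 59\right) = 72 - 8 \left(\left(113 t + 182 T\right) T - 59\right) = 72 - 8 \left(T \left(113 t + 182 T\right) - 59\right) = 72 - 8 \left(-59 + T \left(113 t + 182 T\right)\right) = 72 - \left(-472 + 8 T \left(113 t + 182 T\right)\right) = 544 - 8 T \left(113 t + 182 T\right)$)
$R{\left(s \right)} = \frac{45}{2}$ ($R{\left(s \right)} = \frac{5}{2} \cdot 9 = \frac{45}{2}$)
$K{\left(-101,99 \right)} - R{\left(-116 \right)} = \left(544 - 1456 \cdot 99^{2} - 89496 \left(-101\right)\right) - \frac{45}{2} = \left(544 - 14270256 + 9039096\right) - \frac{45}{2} = -5230616 - \frac{45}{2} = - \frac{10461277}{2}$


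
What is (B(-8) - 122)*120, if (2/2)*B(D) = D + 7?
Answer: -14760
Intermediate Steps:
B(D) = 7 + D (B(D) = D + 7 = 7 + D)
(B(-8) - 122)*120 = ((7 - 8) - 122)*120 = (-1 - 122)*120 = -123*120 = -14760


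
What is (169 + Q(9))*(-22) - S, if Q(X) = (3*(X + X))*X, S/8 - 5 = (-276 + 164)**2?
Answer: -114802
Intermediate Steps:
S = 100392 (S = 40 + 8*(-276 + 164)**2 = 40 + 8*(-112)**2 = 40 + 8*12544 = 40 + 100352 = 100392)
Q(X) = 6*X**2 (Q(X) = (3*(2*X))*X = (6*X)*X = 6*X**2)
(169 + Q(9))*(-22) - S = (169 + 6*9**2)*(-22) - 1*100392 = (169 + 6*81)*(-22) - 100392 = (169 + 486)*(-22) - 100392 = 655*(-22) - 100392 = -14410 - 100392 = -114802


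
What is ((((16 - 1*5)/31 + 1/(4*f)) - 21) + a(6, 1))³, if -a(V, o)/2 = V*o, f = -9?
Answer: -48479395104847/1389928896 ≈ -34879.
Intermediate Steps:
a(V, o) = -2*V*o
((((16 - 1*5)/31 + 1/(4*f)) - 21) + a(6, 1))³ = ((((16 - 1*5)/31 + 1/(4*(-9))) - 21) - 2*6*1)³ = ((((16 - 5)*(1/31) + (¼)*(-⅑)) - 21) - 12)³ = (((11*(1/31) - 1/36) - 21) - 12)³ = (((11/31 - 1/36) - 21) - 12)³ = ((365/1116 - 21) - 12)³ = (-23071/1116 - 12)³ = (-36463/1116)³ = -48479395104847/1389928896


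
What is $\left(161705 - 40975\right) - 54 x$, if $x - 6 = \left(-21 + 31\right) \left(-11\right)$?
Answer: $126346$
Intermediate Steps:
$x = -104$ ($x = 6 + \left(-21 + 31\right) \left(-11\right) = 6 + 10 \left(-11\right) = 6 - 110 = -104$)
$\left(161705 - 40975\right) - 54 x = \left(161705 - 40975\right) - -5616 = 120730 + 5616 = 126346$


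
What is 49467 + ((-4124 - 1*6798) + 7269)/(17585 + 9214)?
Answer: 1325662480/26799 ≈ 49467.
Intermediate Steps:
49467 + ((-4124 - 1*6798) + 7269)/(17585 + 9214) = 49467 + ((-4124 - 6798) + 7269)/26799 = 49467 + (-10922 + 7269)*(1/26799) = 49467 - 3653*1/26799 = 49467 - 3653/26799 = 1325662480/26799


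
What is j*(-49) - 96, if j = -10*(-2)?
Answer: -1076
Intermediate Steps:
j = 20
j*(-49) - 96 = 20*(-49) - 96 = -980 - 96 = -1076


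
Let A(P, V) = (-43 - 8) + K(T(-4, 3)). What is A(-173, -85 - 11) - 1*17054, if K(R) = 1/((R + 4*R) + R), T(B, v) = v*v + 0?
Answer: -923669/54 ≈ -17105.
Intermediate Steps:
T(B, v) = v² (T(B, v) = v² + 0 = v²)
K(R) = 1/(6*R) (K(R) = 1/(5*R + R) = 1/(6*R))
A(P, V) = -2753/54 (A(P, V) = (-43 - 8) + 1/(6*(3²)) = -51 + (⅙)/9 = -51 + (⅙)*(⅑) = -51 + 1/54 = -2753/54)
A(-173, -85 - 11) - 1*17054 = -2753/54 - 1*17054 = -2753/54 - 17054 = -923669/54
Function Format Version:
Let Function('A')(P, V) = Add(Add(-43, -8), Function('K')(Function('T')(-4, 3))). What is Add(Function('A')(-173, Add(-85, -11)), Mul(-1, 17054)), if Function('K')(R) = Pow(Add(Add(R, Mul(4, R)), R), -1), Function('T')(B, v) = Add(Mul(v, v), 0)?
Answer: Rational(-923669, 54) ≈ -17105.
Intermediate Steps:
Function('T')(B, v) = Pow(v, 2) (Function('T')(B, v) = Add(Pow(v, 2), 0) = Pow(v, 2))
Function('K')(R) = Mul(Rational(1, 6), Pow(R, -1)) (Function('K')(R) = Pow(Add(Mul(5, R), R), -1) = Pow(Mul(6, R), -1) = Mul(Rational(1, 6), Pow(R, -1)))
Function('A')(P, V) = Rational(-2753, 54) (Function('A')(P, V) = Add(Add(-43, -8), Mul(Rational(1, 6), Pow(Pow(3, 2), -1))) = Add(-51, Mul(Rational(1, 6), Pow(9, -1))) = Add(-51, Mul(Rational(1, 6), Rational(1, 9))) = Add(-51, Rational(1, 54)) = Rational(-2753, 54))
Add(Function('A')(-173, Add(-85, -11)), Mul(-1, 17054)) = Add(Rational(-2753, 54), Mul(-1, 17054)) = Add(Rational(-2753, 54), -17054) = Rational(-923669, 54)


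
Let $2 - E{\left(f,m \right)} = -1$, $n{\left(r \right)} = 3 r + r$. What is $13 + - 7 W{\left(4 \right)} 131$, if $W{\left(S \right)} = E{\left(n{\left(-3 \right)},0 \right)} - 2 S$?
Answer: $4598$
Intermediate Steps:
$n{\left(r \right)} = 4 r$
$E{\left(f,m \right)} = 3$ ($E{\left(f,m \right)} = 2 - -1 = 2 + 1 = 3$)
$W{\left(S \right)} = 3 - 2 S$
$13 + - 7 W{\left(4 \right)} 131 = 13 + - 7 \left(3 - 8\right) 131 = 13 + \left(-7\right) \left(-5\right) 131 = 13 + 35 \cdot 131 = 13 + 4585 = 4598$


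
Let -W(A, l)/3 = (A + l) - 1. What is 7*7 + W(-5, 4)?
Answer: 55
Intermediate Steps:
W(A, l) = 3 - 3*A - 3*l (W(A, l) = -3*((A + l) - 1) = -3*(-1 + A + l) = 3 - 3*A - 3*l)
7*7 + W(-5, 4) = 7*7 + (3 - 3*(-5) - 3*4) = 49 + (3 + 15 - 12) = 49 + 6 = 55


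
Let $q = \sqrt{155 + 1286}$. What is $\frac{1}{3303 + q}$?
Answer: $\frac{3303}{10908368} - \frac{\sqrt{1441}}{10908368} \approx 0.00029931$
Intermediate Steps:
$q = \sqrt{1441} \approx 37.961$
$\frac{1}{3303 + q} = \frac{1}{3303 + \sqrt{1441}}$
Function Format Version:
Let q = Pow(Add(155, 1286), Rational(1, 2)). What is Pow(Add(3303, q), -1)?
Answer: Add(Rational(3303, 10908368), Mul(Rational(-1, 10908368), Pow(1441, Rational(1, 2)))) ≈ 0.00029931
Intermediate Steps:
q = Pow(1441, Rational(1, 2)) ≈ 37.961
Pow(Add(3303, q), -1) = Pow(Add(3303, Pow(1441, Rational(1, 2))), -1)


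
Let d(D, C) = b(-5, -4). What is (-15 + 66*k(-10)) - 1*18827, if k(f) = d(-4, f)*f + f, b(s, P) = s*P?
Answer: -32702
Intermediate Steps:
b(s, P) = P*s
d(D, C) = 20 (d(D, C) = -4*(-5) = 20)
k(f) = 21*f (k(f) = 20*f + f = 21*f)
(-15 + 66*k(-10)) - 1*18827 = (-15 + 66*(21*(-10))) - 1*18827 = (-15 + 66*(-210)) - 18827 = (-15 - 13860) - 18827 = -13875 - 18827 = -32702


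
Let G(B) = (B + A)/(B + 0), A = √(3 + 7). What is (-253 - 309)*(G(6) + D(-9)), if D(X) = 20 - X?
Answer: -16860 - 281*√10/3 ≈ -17156.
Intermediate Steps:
A = √10 ≈ 3.1623
G(B) = (B + √10)/B (G(B) = (B + √10)/(B + 0) = (B + √10)/B)
(-253 - 309)*(G(6) + D(-9)) = (-253 - 309)*((6 + √10)/6 + (20 - 1*(-9))) = -562*((6 + √10)/6 + (20 + 9)) = -562*((1 + √10/6) + 29) = -562*(30 + √10/6) = -16860 - 281*√10/3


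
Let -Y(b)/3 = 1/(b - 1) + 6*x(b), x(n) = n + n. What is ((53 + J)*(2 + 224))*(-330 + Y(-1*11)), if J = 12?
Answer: 1946425/2 ≈ 9.7321e+5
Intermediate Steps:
x(n) = 2*n
Y(b) = -36*b - 3/(-1 + b) (Y(b) = -3*(1/(b - 1) + 6*(2*b)) = -3*(1/(-1 + b) + 12*b) = -36*b - 3/(-1 + b))
((53 + J)*(2 + 224))*(-330 + Y(-1*11)) = ((53 + 12)*(2 + 224))*(-330 + 3*(-1 - 12*(-1*11)² + 12*(-1*11))/(-1 - 1*11)) = (65*226)*(-330 + 3*(-1 - 12*(-11)² + 12*(-11))/(-1 - 11)) = 14690*(-330 + 3*(-1 - 12*121 - 132)/(-12)) = 14690*(-330 + 3*(-1/12)*(-1 - 1452 - 132)) = 14690*(-330 + 3*(-1/12)*(-1585)) = 14690*(-330 + 1585/4) = 14690*(265/4) = 1946425/2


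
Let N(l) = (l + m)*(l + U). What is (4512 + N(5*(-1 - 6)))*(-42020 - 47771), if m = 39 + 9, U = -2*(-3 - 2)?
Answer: -375954917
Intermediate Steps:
U = 10 (U = -2*(-5) = 10)
m = 48
N(l) = (10 + l)*(48 + l) (N(l) = (l + 48)*(l + 10) = (48 + l)*(10 + l) = (10 + l)*(48 + l))
(4512 + N(5*(-1 - 6)))*(-42020 - 47771) = (4512 + (480 + (5*(-1 - 6))**2 + 58*(5*(-1 - 6))))*(-42020 - 47771) = (4512 + (480 + (5*(-7))**2 + 58*(5*(-7))))*(-89791) = (4512 + (480 + (-35)**2 + 58*(-35)))*(-89791) = (4512 + (480 + 1225 - 2030))*(-89791) = (4512 - 325)*(-89791) = 4187*(-89791) = -375954917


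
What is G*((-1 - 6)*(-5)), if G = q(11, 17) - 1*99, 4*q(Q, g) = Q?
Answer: -13475/4 ≈ -3368.8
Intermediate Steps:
q(Q, g) = Q/4
G = -385/4 (G = (¼)*11 - 1*99 = 11/4 - 99 = -385/4 ≈ -96.250)
G*((-1 - 6)*(-5)) = -385*(-1 - 6)*(-5)/4 = -(-2695)*(-5)/4 = -385/4*35 = -13475/4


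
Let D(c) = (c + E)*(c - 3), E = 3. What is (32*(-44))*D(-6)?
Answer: -38016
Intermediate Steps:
D(c) = (-3 + c)*(3 + c) (D(c) = (c + 3)*(c - 3) = (3 + c)*(-3 + c) = (-3 + c)*(3 + c))
(32*(-44))*D(-6) = (32*(-44))*(-9 + (-6)²) = -1408*(-9 + 36) = -1408*27 = -38016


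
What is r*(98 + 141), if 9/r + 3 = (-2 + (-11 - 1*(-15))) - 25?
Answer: -2151/26 ≈ -82.731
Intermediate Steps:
r = -9/26 (r = 9/(-3 + ((-2 + (-11 - 1*(-15))) - 25)) = 9/(-3 + ((-2 + (-11 + 15)) - 25)) = 9/(-3 + ((-2 + 4) - 25)) = 9/(-3 + (2 - 25)) = 9/(-3 - 23) = 9/(-26) = 9*(-1/26) = -9/26 ≈ -0.34615)
r*(98 + 141) = -9*(98 + 141)/26 = -9/26*239 = -2151/26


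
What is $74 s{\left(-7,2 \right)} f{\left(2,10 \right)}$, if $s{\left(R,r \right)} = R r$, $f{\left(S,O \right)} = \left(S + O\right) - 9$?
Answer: $-3108$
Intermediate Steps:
$f{\left(S,O \right)} = -9 + O + S$ ($f{\left(S,O \right)} = \left(O + S\right) - 9 = -9 + O + S$)
$74 s{\left(-7,2 \right)} f{\left(2,10 \right)} = 74 \left(\left(-7\right) 2\right) \left(-9 + 10 + 2\right) = 74 \left(-14\right) 3 = \left(-1036\right) 3 = -3108$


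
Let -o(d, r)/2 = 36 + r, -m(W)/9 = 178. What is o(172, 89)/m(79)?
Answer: 125/801 ≈ 0.15605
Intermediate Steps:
m(W) = -1602 (m(W) = -9*178 = -1602)
o(d, r) = -72 - 2*r (o(d, r) = -2*(36 + r) = -72 - 2*r)
o(172, 89)/m(79) = (-72 - 2*89)/(-1602) = (-72 - 178)*(-1/1602) = -250*(-1/1602) = 125/801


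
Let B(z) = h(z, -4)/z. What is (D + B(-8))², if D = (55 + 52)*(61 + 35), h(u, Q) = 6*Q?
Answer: 105575625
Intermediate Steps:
D = 10272 (D = 107*96 = 10272)
B(z) = -24/z (B(z) = (6*(-4))/z = -24/z)
(D + B(-8))² = (10272 - 24/(-8))² = (10272 - 24*(-⅛))² = (10272 + 3)² = 10275² = 105575625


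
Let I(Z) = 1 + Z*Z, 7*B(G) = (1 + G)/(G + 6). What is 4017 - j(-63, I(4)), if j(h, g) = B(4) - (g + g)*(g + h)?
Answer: 34341/14 ≈ 2452.9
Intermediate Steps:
B(G) = (1 + G)/(7*(6 + G)) (B(G) = ((1 + G)/(G + 6))/7 = ((1 + G)/(6 + G))/7 = (1 + G)/(7*(6 + G)))
I(Z) = 1 + Z²
j(h, g) = 1/14 - 2*g*(g + h) (j(h, g) = (1 + 4)/(7*(6 + 4)) - (g + g)*(g + h) = (⅐)*5/10 - 2*g*(g + h) = (⅐)*(⅒)*5 - 2*g*(g + h) = 1/14 - 2*g*(g + h))
4017 - j(-63, I(4)) = 4017 - (1/14 - 2*(1 + 4²)² - 2*(1 + 4²)*(-63)) = 4017 - (1/14 - 2*(1 + 16)² - 2*(1 + 16)*(-63)) = 4017 - (1/14 - 2*17² - 2*17*(-63)) = 4017 - (1/14 - 2*289 + 2142) = 4017 - (1/14 - 578 + 2142) = 4017 - 1*21897/14 = 4017 - 21897/14 = 34341/14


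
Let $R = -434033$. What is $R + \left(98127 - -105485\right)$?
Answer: $-230421$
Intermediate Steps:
$R + \left(98127 - -105485\right) = -434033 + \left(98127 - -105485\right) = -434033 + \left(98127 + 105485\right) = -434033 + 203612 = -230421$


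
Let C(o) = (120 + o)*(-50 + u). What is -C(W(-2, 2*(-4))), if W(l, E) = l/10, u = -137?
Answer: 112013/5 ≈ 22403.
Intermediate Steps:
W(l, E) = l/10 (W(l, E) = l*(⅒) = l/10)
C(o) = -22440 - 187*o (C(o) = (120 + o)*(-50 - 137) = (120 + o)*(-187) = -22440 - 187*o)
-C(W(-2, 2*(-4))) = -(-22440 - 187*(-2)/10) = -(-22440 - 187*(-⅕)) = -(-22440 + 187/5) = -1*(-112013/5) = 112013/5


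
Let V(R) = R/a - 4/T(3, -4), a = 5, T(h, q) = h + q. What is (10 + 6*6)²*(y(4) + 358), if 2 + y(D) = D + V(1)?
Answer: 3853236/5 ≈ 7.7065e+5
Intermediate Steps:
V(R) = 4 + R/5 (V(R) = R/5 - 4/(3 - 4) = R*(⅕) - 4/(-1) = R/5 - 4*(-1) = R/5 + 4 = 4 + R/5)
y(D) = 11/5 + D (y(D) = -2 + (D + (4 + (⅕)*1)) = -2 + (D + (4 + ⅕)) = -2 + (D + 21/5) = -2 + (21/5 + D) = 11/5 + D)
(10 + 6*6)²*(y(4) + 358) = (10 + 6*6)²*((11/5 + 4) + 358) = (10 + 36)²*(31/5 + 358) = 46²*(1821/5) = 2116*(1821/5) = 3853236/5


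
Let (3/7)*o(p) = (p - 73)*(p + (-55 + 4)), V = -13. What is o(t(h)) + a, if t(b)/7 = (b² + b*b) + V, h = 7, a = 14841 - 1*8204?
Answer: 669229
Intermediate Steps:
a = 6637 (a = 14841 - 8204 = 6637)
t(b) = -91 + 14*b² (t(b) = 7*((b² + b*b) - 13) = 7*((b² + b²) - 13) = 7*(2*b² - 13) = 7*(-13 + 2*b²) = -91 + 14*b²)
o(p) = 7*(-73 + p)*(-51 + p)/3 (o(p) = 7*((p - 73)*(p + (-55 + 4)))/3 = 7*((-73 + p)*(p - 51))/3 = 7*((-73 + p)*(-51 + p))/3 = 7*(-73 + p)*(-51 + p)/3)
o(t(h)) + a = (8687 - 868*(-91 + 14*7²)/3 + 7*(-91 + 14*7²)²/3) + 6637 = (8687 - 868*(-91 + 14*49)/3 + 7*(-91 + 14*49)²/3) + 6637 = (8687 - 868*(-91 + 686)/3 + 7*(-91 + 686)²/3) + 6637 = (8687 - 868/3*595 + (7/3)*595²) + 6637 = (8687 - 516460/3 + (7/3)*354025) + 6637 = (8687 - 516460/3 + 2478175/3) + 6637 = 662592 + 6637 = 669229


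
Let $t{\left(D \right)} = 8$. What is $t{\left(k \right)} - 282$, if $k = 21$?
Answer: $-274$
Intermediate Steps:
$t{\left(k \right)} - 282 = 8 - 282 = -274$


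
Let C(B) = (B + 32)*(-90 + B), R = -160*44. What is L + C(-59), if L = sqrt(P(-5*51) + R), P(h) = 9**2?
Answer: 4023 + I*sqrt(6959) ≈ 4023.0 + 83.421*I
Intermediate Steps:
P(h) = 81
R = -7040
L = I*sqrt(6959) (L = sqrt(81 - 7040) = sqrt(-6959) = I*sqrt(6959) ≈ 83.421*I)
C(B) = (-90 + B)*(32 + B) (C(B) = (32 + B)*(-90 + B) = (-90 + B)*(32 + B))
L + C(-59) = I*sqrt(6959) + (-2880 + (-59)**2 - 58*(-59)) = I*sqrt(6959) + (-2880 + 3481 + 3422) = I*sqrt(6959) + 4023 = 4023 + I*sqrt(6959)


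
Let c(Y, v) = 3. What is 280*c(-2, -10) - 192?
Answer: 648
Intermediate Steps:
280*c(-2, -10) - 192 = 280*3 - 192 = 840 - 192 = 648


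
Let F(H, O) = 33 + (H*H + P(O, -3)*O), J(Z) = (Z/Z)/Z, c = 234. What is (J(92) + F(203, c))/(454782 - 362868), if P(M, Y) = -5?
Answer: 1228875/2818696 ≈ 0.43597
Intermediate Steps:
J(Z) = 1/Z
F(H, O) = 33 + H² - 5*O (F(H, O) = 33 + (H*H - 5*O) = 33 + (H² - 5*O) = 33 + H² - 5*O)
(J(92) + F(203, c))/(454782 - 362868) = (1/92 + (33 + 203² - 5*234))/(454782 - 362868) = (1/92 + (33 + 41209 - 1170))/91914 = (1/92 + 40072)*(1/91914) = (3686625/92)*(1/91914) = 1228875/2818696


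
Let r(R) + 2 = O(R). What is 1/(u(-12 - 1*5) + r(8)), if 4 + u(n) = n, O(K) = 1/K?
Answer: -8/183 ≈ -0.043716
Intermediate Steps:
O(K) = 1/K
r(R) = -2 + 1/R
u(n) = -4 + n
1/(u(-12 - 1*5) + r(8)) = 1/((-4 + (-12 - 1*5)) + (-2 + 1/8)) = 1/((-4 + (-12 - 5)) + (-2 + ⅛)) = 1/((-4 - 17) - 15/8) = 1/(-21 - 15/8) = 1/(-183/8) = -8/183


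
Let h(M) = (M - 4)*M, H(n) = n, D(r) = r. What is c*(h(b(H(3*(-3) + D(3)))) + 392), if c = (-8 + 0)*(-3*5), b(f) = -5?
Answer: 52440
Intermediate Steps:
c = 120 (c = -8*(-15) = 120)
h(M) = M*(-4 + M) (h(M) = (-4 + M)*M = M*(-4 + M))
c*(h(b(H(3*(-3) + D(3)))) + 392) = 120*(-5*(-4 - 5) + 392) = 120*(-5*(-9) + 392) = 120*(45 + 392) = 120*437 = 52440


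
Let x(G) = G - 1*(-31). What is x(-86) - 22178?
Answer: -22233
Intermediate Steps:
x(G) = 31 + G (x(G) = G + 31 = 31 + G)
x(-86) - 22178 = (31 - 86) - 22178 = -55 - 22178 = -22233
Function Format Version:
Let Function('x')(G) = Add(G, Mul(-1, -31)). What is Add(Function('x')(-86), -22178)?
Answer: -22233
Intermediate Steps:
Function('x')(G) = Add(31, G) (Function('x')(G) = Add(G, 31) = Add(31, G))
Add(Function('x')(-86), -22178) = Add(Add(31, -86), -22178) = Add(-55, -22178) = -22233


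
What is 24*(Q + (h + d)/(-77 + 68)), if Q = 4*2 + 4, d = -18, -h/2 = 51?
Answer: 608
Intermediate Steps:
h = -102 (h = -2*51 = -102)
Q = 12 (Q = 8 + 4 = 12)
24*(Q + (h + d)/(-77 + 68)) = 24*(12 + (-102 - 18)/(-77 + 68)) = 24*(12 - 120/(-9)) = 24*(12 - 120*(-1/9)) = 24*(12 + 40/3) = 24*(76/3) = 608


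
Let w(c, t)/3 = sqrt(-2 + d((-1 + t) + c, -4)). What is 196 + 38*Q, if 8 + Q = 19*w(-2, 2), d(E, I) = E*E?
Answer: -108 + 2166*I ≈ -108.0 + 2166.0*I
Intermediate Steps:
d(E, I) = E**2
w(c, t) = 3*sqrt(-2 + (-1 + c + t)**2) (w(c, t) = 3*sqrt(-2 + ((-1 + t) + c)**2) = 3*sqrt(-2 + (-1 + c + t)**2))
Q = -8 + 57*I (Q = -8 + 19*(3*sqrt(-2 + (-1 - 2 + 2)**2)) = -8 + 19*(3*sqrt(-2 + (-1)**2)) = -8 + 19*(3*sqrt(-2 + 1)) = -8 + 19*(3*sqrt(-1)) = -8 + 19*(3*I) = -8 + 57*I ≈ -8.0 + 57.0*I)
196 + 38*Q = 196 + 38*(-8 + 57*I) = 196 + (-304 + 2166*I) = -108 + 2166*I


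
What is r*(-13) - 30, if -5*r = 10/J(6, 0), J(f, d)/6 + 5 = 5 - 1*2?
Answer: -193/6 ≈ -32.167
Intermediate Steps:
J(f, d) = -12 (J(f, d) = -30 + 6*(5 - 1*2) = -30 + 6*(5 - 2) = -30 + 6*3 = -30 + 18 = -12)
r = ⅙ (r = -2/(-12) = -2*(-1)/12 = -⅕*(-⅚) = ⅙ ≈ 0.16667)
r*(-13) - 30 = (⅙)*(-13) - 30 = -13/6 - 30 = -193/6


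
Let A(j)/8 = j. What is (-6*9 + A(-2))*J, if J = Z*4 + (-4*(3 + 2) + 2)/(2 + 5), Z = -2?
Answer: 740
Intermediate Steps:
A(j) = 8*j
J = -74/7 (J = -2*4 + (-4*(3 + 2) + 2)/(2 + 5) = -8 + (-4*5 + 2)/7 = -8 + (-20 + 2)*(1/7) = -8 - 18*1/7 = -8 - 18/7 = -74/7 ≈ -10.571)
(-6*9 + A(-2))*J = (-6*9 + 8*(-2))*(-74/7) = (-54 - 16)*(-74/7) = -70*(-74/7) = 740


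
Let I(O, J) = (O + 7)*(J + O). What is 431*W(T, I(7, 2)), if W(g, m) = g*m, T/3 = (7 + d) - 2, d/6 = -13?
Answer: -11893014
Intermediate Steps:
d = -78 (d = 6*(-13) = -78)
I(O, J) = (7 + O)*(J + O)
T = -219 (T = 3*((7 - 78) - 2) = 3*(-71 - 2) = 3*(-73) = -219)
431*W(T, I(7, 2)) = 431*(-219*(7² + 7*2 + 7*7 + 2*7)) = 431*(-219*(49 + 14 + 49 + 14)) = 431*(-219*126) = 431*(-27594) = -11893014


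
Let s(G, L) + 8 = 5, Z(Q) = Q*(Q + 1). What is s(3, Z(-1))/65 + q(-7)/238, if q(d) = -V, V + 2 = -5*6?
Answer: 683/7735 ≈ 0.088300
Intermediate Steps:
Z(Q) = Q*(1 + Q)
s(G, L) = -3 (s(G, L) = -8 + 5 = -3)
V = -32 (V = -2 - 5*6 = -2 - 30 = -32)
q(d) = 32 (q(d) = -1*(-32) = 32)
s(3, Z(-1))/65 + q(-7)/238 = -3/65 + 32/238 = -3*1/65 + 32*(1/238) = -3/65 + 16/119 = 683/7735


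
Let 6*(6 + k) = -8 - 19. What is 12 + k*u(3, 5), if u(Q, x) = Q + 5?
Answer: -72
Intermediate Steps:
u(Q, x) = 5 + Q
k = -21/2 (k = -6 + (-8 - 19)/6 = -6 + (1/6)*(-27) = -6 - 9/2 = -21/2 ≈ -10.500)
12 + k*u(3, 5) = 12 - 21*(5 + 3)/2 = 12 - 21/2*8 = 12 - 84 = -72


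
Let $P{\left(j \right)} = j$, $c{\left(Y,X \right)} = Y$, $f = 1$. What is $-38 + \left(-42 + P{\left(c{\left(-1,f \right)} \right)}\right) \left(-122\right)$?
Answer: $5208$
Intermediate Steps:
$-38 + \left(-42 + P{\left(c{\left(-1,f \right)} \right)}\right) \left(-122\right) = -38 + \left(-42 - 1\right) \left(-122\right) = -38 - -5246 = -38 + 5246 = 5208$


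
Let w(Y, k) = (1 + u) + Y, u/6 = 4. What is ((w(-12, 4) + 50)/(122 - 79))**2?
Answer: 3969/1849 ≈ 2.1466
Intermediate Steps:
u = 24 (u = 6*4 = 24)
w(Y, k) = 25 + Y (w(Y, k) = (1 + 24) + Y = 25 + Y)
((w(-12, 4) + 50)/(122 - 79))**2 = (((25 - 12) + 50)/(122 - 79))**2 = ((13 + 50)/43)**2 = (63*(1/43))**2 = (63/43)**2 = 3969/1849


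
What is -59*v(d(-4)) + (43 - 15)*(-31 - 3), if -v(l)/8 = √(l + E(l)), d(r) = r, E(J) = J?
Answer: -952 + 944*I*√2 ≈ -952.0 + 1335.0*I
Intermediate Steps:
v(l) = -8*√2*√l (v(l) = -8*√(l + l) = -8*√2*√l)
-59*v(d(-4)) + (43 - 15)*(-31 - 3) = -(-472)*√2*√(-4) + (43 - 15)*(-31 - 3) = -(-472)*√2*2*I + 28*(-34) = -(-944)*I*√2 - 952 = 944*I*√2 - 952 = -952 + 944*I*√2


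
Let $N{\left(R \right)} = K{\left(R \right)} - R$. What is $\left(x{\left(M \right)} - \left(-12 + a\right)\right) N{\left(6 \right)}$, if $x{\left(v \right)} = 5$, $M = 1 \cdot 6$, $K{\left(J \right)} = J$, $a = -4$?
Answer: $0$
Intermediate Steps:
$N{\left(R \right)} = 0$ ($N{\left(R \right)} = R - R = 0$)
$M = 6$
$\left(x{\left(M \right)} - \left(-12 + a\right)\right) N{\left(6 \right)} = \left(5 + \left(12 - -4\right)\right) 0 = \left(5 + \left(12 + 4\right)\right) 0 = \left(5 + 16\right) 0 = 21 \cdot 0 = 0$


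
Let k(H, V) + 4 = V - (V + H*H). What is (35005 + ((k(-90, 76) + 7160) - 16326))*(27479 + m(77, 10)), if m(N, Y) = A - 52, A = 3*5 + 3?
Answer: 486737075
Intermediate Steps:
k(H, V) = -4 - H² (k(H, V) = -4 + (V - (V + H*H)) = -4 + (V - (V + H²)) = -4 + (V + (-V - H²)) = -4 - H²)
A = 18 (A = 15 + 3 = 18)
m(N, Y) = -34 (m(N, Y) = 18 - 52 = -34)
(35005 + ((k(-90, 76) + 7160) - 16326))*(27479 + m(77, 10)) = (35005 + (((-4 - 1*(-90)²) + 7160) - 16326))*(27479 - 34) = (35005 + (((-4 - 1*8100) + 7160) - 16326))*27445 = (35005 + (((-4 - 8100) + 7160) - 16326))*27445 = (35005 + ((-8104 + 7160) - 16326))*27445 = (35005 + (-944 - 16326))*27445 = (35005 - 17270)*27445 = 17735*27445 = 486737075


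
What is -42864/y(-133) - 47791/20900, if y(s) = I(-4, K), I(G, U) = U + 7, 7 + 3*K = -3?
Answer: -244372591/20900 ≈ -11692.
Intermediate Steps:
K = -10/3 (K = -7/3 + (⅓)*(-3) = -7/3 - 1 = -10/3 ≈ -3.3333)
I(G, U) = 7 + U
y(s) = 11/3 (y(s) = 7 - 10/3 = 11/3)
-42864/y(-133) - 47791/20900 = -42864/11/3 - 47791/20900 = -42864*3/11 - 47791*1/20900 = -128592/11 - 47791/20900 = -244372591/20900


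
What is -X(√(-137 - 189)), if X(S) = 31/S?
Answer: 31*I*√326/326 ≈ 1.7169*I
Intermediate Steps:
-X(√(-137 - 189)) = -31/(√(-137 - 189)) = -31/(√(-326)) = -31/(I*√326) = -31*(-I*√326/326) = -(-31)*I*√326/326 = 31*I*√326/326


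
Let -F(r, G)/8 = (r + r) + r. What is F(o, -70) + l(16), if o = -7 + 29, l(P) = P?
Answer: -512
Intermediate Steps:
o = 22
F(r, G) = -24*r (F(r, G) = -8*((r + r) + r) = -8*(2*r + r) = -24*r)
F(o, -70) + l(16) = -24*22 + 16 = -528 + 16 = -512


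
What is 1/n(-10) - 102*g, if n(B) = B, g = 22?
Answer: -22441/10 ≈ -2244.1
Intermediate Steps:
1/n(-10) - 102*g = 1/(-10) - 102*22 = -1/10 - 2244 = -22441/10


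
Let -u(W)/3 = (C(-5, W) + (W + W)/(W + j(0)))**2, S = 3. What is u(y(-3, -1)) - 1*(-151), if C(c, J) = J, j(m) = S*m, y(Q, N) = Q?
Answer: 148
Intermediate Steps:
j(m) = 3*m
u(W) = -3*(2 + W)**2 (u(W) = -3*(W + (W + W)/(W + 3*0))**2 = -3*(W + (2*W)/(W + 0))**2 = -3*(W + (2*W)/W)**2 = -3*(W + 2)**2 = -3*(2 + W)**2)
u(y(-3, -1)) - 1*(-151) = -3*(2 - 3)**2 - 1*(-151) = -3*(-1)**2 + 151 = -3*1 + 151 = -3 + 151 = 148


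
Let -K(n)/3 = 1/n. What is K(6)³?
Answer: -⅛ ≈ -0.12500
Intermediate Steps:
K(n) = -3/n
K(6)³ = (-3/6)³ = (-3*⅙)³ = (-½)³ = -⅛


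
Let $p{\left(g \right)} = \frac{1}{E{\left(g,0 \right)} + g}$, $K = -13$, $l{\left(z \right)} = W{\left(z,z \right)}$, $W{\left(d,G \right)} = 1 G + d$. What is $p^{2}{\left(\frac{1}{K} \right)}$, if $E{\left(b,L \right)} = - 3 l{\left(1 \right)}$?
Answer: $\frac{169}{6241} \approx 0.027079$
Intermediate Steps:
$W{\left(d,G \right)} = G + d$
$l{\left(z \right)} = 2 z$ ($l{\left(z \right)} = z + z = 2 z$)
$E{\left(b,L \right)} = -6$ ($E{\left(b,L \right)} = - 3 \cdot 2 \cdot 1 = \left(-3\right) 2 = -6$)
$p{\left(g \right)} = \frac{1}{-6 + g}$
$p^{2}{\left(\frac{1}{K} \right)} = \left(\frac{1}{-6 + \frac{1}{-13}}\right)^{2} = \left(\frac{1}{-6 - \frac{1}{13}}\right)^{2} = \left(\frac{1}{- \frac{79}{13}}\right)^{2} = \left(- \frac{13}{79}\right)^{2} = \frac{169}{6241}$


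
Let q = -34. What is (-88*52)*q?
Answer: 155584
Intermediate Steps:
(-88*52)*q = -88*52*(-34) = -4576*(-34) = 155584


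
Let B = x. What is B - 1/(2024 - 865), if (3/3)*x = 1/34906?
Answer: -33747/40456054 ≈ -0.00083416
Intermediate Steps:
x = 1/34906 ≈ 2.8648e-5
B = 1/34906 ≈ 2.8648e-5
B - 1/(2024 - 865) = 1/34906 - 1/(2024 - 865) = 1/34906 - 1/1159 = -33747/40456054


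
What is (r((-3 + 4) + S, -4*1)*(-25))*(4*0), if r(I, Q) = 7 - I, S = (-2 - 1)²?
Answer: 0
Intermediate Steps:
S = 9 (S = (-3)² = 9)
(r((-3 + 4) + S, -4*1)*(-25))*(4*0) = ((7 - ((-3 + 4) + 9))*(-25))*(4*0) = ((7 - (1 + 9))*(-25))*0 = ((7 - 1*10)*(-25))*0 = ((7 - 10)*(-25))*0 = -3*(-25)*0 = 75*0 = 0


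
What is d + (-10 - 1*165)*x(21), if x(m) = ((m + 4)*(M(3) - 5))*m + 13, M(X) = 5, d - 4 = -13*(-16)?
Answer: -2063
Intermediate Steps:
d = 212 (d = 4 - 13*(-16) = 4 + 208 = 212)
x(m) = 13 (x(m) = ((m + 4)*(5 - 5))*m + 13 = ((4 + m)*0)*m + 13 = 0*m + 13 = 0 + 13 = 13)
d + (-10 - 1*165)*x(21) = 212 + (-10 - 1*165)*13 = 212 + (-10 - 165)*13 = 212 - 175*13 = 212 - 2275 = -2063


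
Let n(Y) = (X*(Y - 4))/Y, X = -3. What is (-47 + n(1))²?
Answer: 1444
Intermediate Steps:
n(Y) = (12 - 3*Y)/Y (n(Y) = (-3*(Y - 4))/Y = (-3*(-4 + Y))/Y = (12 - 3*Y)/Y)
(-47 + n(1))² = (-47 + (-3 + 12/1))² = (-47 + (-3 + 12*1))² = (-47 + (-3 + 12))² = (-47 + 9)² = (-38)² = 1444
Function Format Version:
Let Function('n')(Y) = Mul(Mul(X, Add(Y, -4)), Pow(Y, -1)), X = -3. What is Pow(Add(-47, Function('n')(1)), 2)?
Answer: 1444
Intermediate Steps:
Function('n')(Y) = Mul(Pow(Y, -1), Add(12, Mul(-3, Y))) (Function('n')(Y) = Mul(Mul(-3, Add(Y, -4)), Pow(Y, -1)) = Mul(Mul(-3, Add(-4, Y)), Pow(Y, -1)) = Mul(Add(12, Mul(-3, Y)), Pow(Y, -1)) = Mul(Pow(Y, -1), Add(12, Mul(-3, Y))))
Pow(Add(-47, Function('n')(1)), 2) = Pow(Add(-47, Add(-3, Mul(12, Pow(1, -1)))), 2) = Pow(Add(-47, Add(-3, Mul(12, 1))), 2) = Pow(Add(-47, Add(-3, 12)), 2) = Pow(Add(-47, 9), 2) = Pow(-38, 2) = 1444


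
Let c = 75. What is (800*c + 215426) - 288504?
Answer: -13078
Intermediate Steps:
(800*c + 215426) - 288504 = (800*75 + 215426) - 288504 = (60000 + 215426) - 288504 = 275426 - 288504 = -13078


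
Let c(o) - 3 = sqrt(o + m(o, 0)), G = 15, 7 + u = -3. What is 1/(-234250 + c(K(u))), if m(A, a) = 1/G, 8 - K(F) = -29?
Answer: -3513705/823074854579 - 2*sqrt(2085)/823074854579 ≈ -4.2691e-6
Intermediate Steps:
u = -10 (u = -7 - 3 = -10)
K(F) = 37 (K(F) = 8 - 1*(-29) = 8 + 29 = 37)
m(A, a) = 1/15
c(o) = 3 + sqrt(1/15 + o) (c(o) = 3 + sqrt(o + 1/15) = 3 + sqrt(1/15 + o))
1/(-234250 + c(K(u))) = 1/(-234250 + (3 + sqrt(15 + 225*37)/15)) = 1/(-234250 + (3 + sqrt(15 + 8325)/15)) = 1/(-234250 + (3 + sqrt(8340)/15)) = 1/(-234250 + (3 + (2*sqrt(2085))/15)) = 1/(-234250 + (3 + 2*sqrt(2085)/15)) = 1/(-234247 + 2*sqrt(2085)/15)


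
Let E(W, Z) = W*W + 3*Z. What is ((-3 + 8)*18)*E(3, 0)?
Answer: 810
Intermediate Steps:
E(W, Z) = W² + 3*Z
((-3 + 8)*18)*E(3, 0) = ((-3 + 8)*18)*(3² + 3*0) = (5*18)*(9 + 0) = 90*9 = 810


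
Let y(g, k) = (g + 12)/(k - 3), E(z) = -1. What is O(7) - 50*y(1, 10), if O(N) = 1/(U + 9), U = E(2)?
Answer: -5193/56 ≈ -92.732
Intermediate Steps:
U = -1
y(g, k) = (12 + g)/(-3 + k)
O(N) = ⅛ (O(N) = 1/(-1 + 9) = 1/8 = ⅛)
O(7) - 50*y(1, 10) = ⅛ - 50*(12 + 1)/(-3 + 10) = ⅛ - 50*13/7 = ⅛ - 650/7 = -5193/56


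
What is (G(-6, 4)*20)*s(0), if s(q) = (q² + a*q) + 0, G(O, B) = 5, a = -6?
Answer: 0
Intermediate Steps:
s(q) = q² - 6*q (s(q) = (q² - 6*q) + 0 = q² - 6*q)
(G(-6, 4)*20)*s(0) = (5*20)*(0*(-6 + 0)) = 100*(0*(-6)) = 100*0 = 0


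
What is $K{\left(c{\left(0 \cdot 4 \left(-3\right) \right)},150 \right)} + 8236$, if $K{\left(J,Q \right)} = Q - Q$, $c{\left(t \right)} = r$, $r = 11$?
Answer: $8236$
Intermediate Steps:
$c{\left(t \right)} = 11$
$K{\left(J,Q \right)} = 0$
$K{\left(c{\left(0 \cdot 4 \left(-3\right) \right)},150 \right)} + 8236 = 0 + 8236 = 8236$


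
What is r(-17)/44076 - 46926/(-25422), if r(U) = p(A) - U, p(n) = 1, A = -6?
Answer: 57465777/31125002 ≈ 1.8463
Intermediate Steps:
r(U) = 1 - U
r(-17)/44076 - 46926/(-25422) = (1 - 1*(-17))/44076 - 46926/(-25422) = (1 + 17)*(1/44076) - 46926*(-1/25422) = 18*(1/44076) + 7821/4237 = 3/7346 + 7821/4237 = 57465777/31125002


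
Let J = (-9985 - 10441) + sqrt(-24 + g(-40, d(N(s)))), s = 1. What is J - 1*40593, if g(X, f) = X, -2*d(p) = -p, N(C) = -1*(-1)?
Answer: -61019 + 8*I ≈ -61019.0 + 8.0*I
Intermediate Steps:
N(C) = 1
d(p) = p/2 (d(p) = -(-1)*p/2 = p/2)
J = -20426 + 8*I (J = (-9985 - 10441) + sqrt(-24 - 40) = -20426 + sqrt(-64) = -20426 + 8*I ≈ -20426.0 + 8.0*I)
J - 1*40593 = (-20426 + 8*I) - 1*40593 = (-20426 + 8*I) - 40593 = -61019 + 8*I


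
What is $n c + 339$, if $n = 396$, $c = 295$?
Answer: $117159$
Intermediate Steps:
$n c + 339 = 396 \cdot 295 + 339 = 116820 + 339 = 117159$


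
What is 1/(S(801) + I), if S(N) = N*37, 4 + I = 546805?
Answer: 1/576438 ≈ 1.7348e-6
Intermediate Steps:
I = 546801 (I = -4 + 546805 = 546801)
S(N) = 37*N
1/(S(801) + I) = 1/(37*801 + 546801) = 1/(29637 + 546801) = 1/576438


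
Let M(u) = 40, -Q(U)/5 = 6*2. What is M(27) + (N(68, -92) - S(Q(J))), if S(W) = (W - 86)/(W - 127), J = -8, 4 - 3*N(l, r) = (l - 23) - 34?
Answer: 20693/561 ≈ 36.886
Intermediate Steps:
N(l, r) = 61/3 - l/3 (N(l, r) = 4/3 - ((l - 23) - 34)/3 = 4/3 - ((-23 + l) - 34)/3 = 4/3 - (-57 + l)/3 = 4/3 + (19 - l/3) = 61/3 - l/3)
Q(U) = -60 (Q(U) = -30*2 = -5*12 = -60)
S(W) = (-86 + W)/(-127 + W)
M(27) + (N(68, -92) - S(Q(J))) = 40 + ((61/3 - 1/3*68) - (-86 - 60)/(-127 - 60)) = 40 + ((61/3 - 68/3) - (-146)/(-187)) = 40 + (-7/3 - (-1)*(-146)/187) = 40 + (-7/3 - 1*146/187) = 40 + (-7/3 - 146/187) = 40 - 1747/561 = 20693/561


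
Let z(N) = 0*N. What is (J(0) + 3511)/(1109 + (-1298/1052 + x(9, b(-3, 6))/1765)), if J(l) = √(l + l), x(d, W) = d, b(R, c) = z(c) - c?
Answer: 3259577290/1028443759 ≈ 3.1694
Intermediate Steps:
z(N) = 0
b(R, c) = -c (b(R, c) = 0 - c = -c)
J(l) = √2*√l (J(l) = √(2*l) = √2*√l)
(J(0) + 3511)/(1109 + (-1298/1052 + x(9, b(-3, 6))/1765)) = (√2*√0 + 3511)/(1109 + (-1298/1052 + 9/1765)) = (√2*0 + 3511)/(1109 + (-1298*1/1052 + 9*(1/1765))) = (0 + 3511)/(1109 + (-649/526 + 9/1765)) = 3511/(1109 - 1140751/928390) = 3511/(1028443759/928390) = 3511*(928390/1028443759) = 3259577290/1028443759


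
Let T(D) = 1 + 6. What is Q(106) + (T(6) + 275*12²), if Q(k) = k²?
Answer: 50843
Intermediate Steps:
T(D) = 7
Q(106) + (T(6) + 275*12²) = 106² + (7 + 275*12²) = 11236 + (7 + 275*144) = 11236 + (7 + 39600) = 11236 + 39607 = 50843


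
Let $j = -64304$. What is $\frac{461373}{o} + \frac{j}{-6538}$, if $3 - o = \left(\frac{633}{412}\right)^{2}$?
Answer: $\frac{85338733570088}{118275689} \approx 7.2152 \cdot 10^{5}$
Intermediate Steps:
$o = \frac{108543}{169744}$ ($o = 3 - \left(\frac{633}{412}\right)^{2} = 3 - \frac{400689}{169744} = \frac{108543}{169744} \approx 0.63945$)
$\frac{461373}{o} + \frac{j}{-6538} = \frac{461373}{\frac{108543}{169744}} - \frac{64304}{-6538} = 461373 \cdot \frac{169744}{108543} - - \frac{32152}{3269} = \frac{26105099504}{36181} + \frac{32152}{3269} = \frac{85338733570088}{118275689}$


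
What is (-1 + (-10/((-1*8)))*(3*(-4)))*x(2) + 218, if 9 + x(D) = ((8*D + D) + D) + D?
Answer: 10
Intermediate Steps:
x(D) = -9 + 11*D (x(D) = -9 + (((8*D + D) + D) + D) = -9 + ((9*D + D) + D) = -9 + (10*D + D) = -9 + 11*D)
(-1 + (-10/((-1*8)))*(3*(-4)))*x(2) + 218 = (-1 + (-10/((-1*8)))*(3*(-4)))*(-9 + 11*2) + 218 = (-1 - 10/(-8)*(-12))*(-9 + 22) + 218 = (-1 - 10*(-⅛)*(-12))*13 + 218 = (-1 + (5/4)*(-12))*13 + 218 = (-1 - 15)*13 + 218 = -16*13 + 218 = -208 + 218 = 10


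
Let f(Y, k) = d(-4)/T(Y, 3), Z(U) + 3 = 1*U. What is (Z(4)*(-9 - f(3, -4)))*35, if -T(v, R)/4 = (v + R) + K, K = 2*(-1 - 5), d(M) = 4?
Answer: -1925/6 ≈ -320.83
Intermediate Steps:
K = -12 (K = 2*(-6) = -12)
T(v, R) = 48 - 4*R - 4*v (T(v, R) = -4*((v + R) - 12) = -4*((R + v) - 12) = -4*(-12 + R + v) = 48 - 4*R - 4*v)
Z(U) = -3 + U (Z(U) = -3 + 1*U = -3 + U)
f(Y, k) = 4/(36 - 4*Y) (f(Y, k) = 4/(48 - 4*3 - 4*Y) = 4/(48 - 12 - 4*Y) = 4/(36 - 4*Y))
(Z(4)*(-9 - f(3, -4)))*35 = ((-3 + 4)*(-9 - (-1)/(-9 + 3)))*35 = (1*(-9 - (-1)/(-6)))*35 = (1*(-9 - (-1)*(-1)/6))*35 = (1*(-9 - 1*⅙))*35 = (1*(-9 - ⅙))*35 = (1*(-55/6))*35 = -55/6*35 = -1925/6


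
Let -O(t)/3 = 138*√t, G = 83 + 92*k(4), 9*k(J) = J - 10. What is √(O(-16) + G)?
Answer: √(195 - 14904*I)/3 ≈ 28.964 - 28.587*I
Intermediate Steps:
k(J) = -10/9 + J/9 (k(J) = (J - 10)/9 = (-10 + J)/9 = -10/9 + J/9)
G = 65/3 (G = 83 + 92*(-10/9 + (⅑)*4) = 83 + 92*(-10/9 + 4/9) = 83 + 92*(-⅔) = 83 - 184/3 = 65/3 ≈ 21.667)
O(t) = -414*√t
√(O(-16) + G) = √(-1656*I + 65/3) = √(65/3 - 1656*I)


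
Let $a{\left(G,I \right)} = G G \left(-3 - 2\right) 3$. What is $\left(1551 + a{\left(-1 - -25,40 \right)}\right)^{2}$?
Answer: $50253921$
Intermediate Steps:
$a{\left(G,I \right)} = - 15 G^{2}$ ($a{\left(G,I \right)} = G^{2} \left(\left(-5\right) 3\right) = G^{2} \left(-15\right) = - 15 G^{2}$)
$\left(1551 + a{\left(-1 - -25,40 \right)}\right)^{2} = \left(1551 - 15 \left(-1 - -25\right)^{2}\right)^{2} = \left(1551 - 15 \left(-1 + 25\right)^{2}\right)^{2} = \left(1551 - 15 \cdot 24^{2}\right)^{2} = \left(1551 - 8640\right)^{2} = \left(-7089\right)^{2} = 50253921$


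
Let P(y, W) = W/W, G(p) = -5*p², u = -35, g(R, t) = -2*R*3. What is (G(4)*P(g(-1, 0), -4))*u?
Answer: 2800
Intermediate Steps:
g(R, t) = -6*R
P(y, W) = 1
(G(4)*P(g(-1, 0), -4))*u = (-5*4²*1)*(-35) = (-5*16*1)*(-35) = -80*1*(-35) = -80*(-35) = 2800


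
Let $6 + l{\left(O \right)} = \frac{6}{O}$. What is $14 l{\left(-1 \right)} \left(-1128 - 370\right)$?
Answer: $251664$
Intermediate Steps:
$l{\left(O \right)} = -6 + \frac{6}{O}$
$14 l{\left(-1 \right)} \left(-1128 - 370\right) = 14 \left(-6 + \frac{6}{-1}\right) \left(-1128 - 370\right) = 14 \left(-6 + 6 \left(-1\right)\right) \left(-1498\right) = 14 \left(-6 - 6\right) \left(-1498\right) = 14 \left(-12\right) \left(-1498\right) = \left(-168\right) \left(-1498\right) = 251664$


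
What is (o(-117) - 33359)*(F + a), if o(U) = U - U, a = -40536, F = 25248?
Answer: 509992392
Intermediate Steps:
o(U) = 0
(o(-117) - 33359)*(F + a) = (0 - 33359)*(25248 - 40536) = -33359*(-15288) = 509992392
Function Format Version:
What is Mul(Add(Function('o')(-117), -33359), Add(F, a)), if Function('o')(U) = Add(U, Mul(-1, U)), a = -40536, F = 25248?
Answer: 509992392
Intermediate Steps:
Function('o')(U) = 0
Mul(Add(Function('o')(-117), -33359), Add(F, a)) = Mul(Add(0, -33359), Add(25248, -40536)) = Mul(-33359, -15288) = 509992392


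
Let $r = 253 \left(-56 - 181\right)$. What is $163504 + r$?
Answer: $103543$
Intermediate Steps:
$r = -59961$ ($r = 253 \left(-237\right) = -59961$)
$163504 + r = 163504 - 59961 = 103543$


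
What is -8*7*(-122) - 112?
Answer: 6720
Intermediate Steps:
-8*7*(-122) - 112 = -56*(-122) - 112 = 6832 - 112 = 6720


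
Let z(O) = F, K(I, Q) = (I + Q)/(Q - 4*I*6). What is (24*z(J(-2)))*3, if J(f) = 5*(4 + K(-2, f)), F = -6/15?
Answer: -144/5 ≈ -28.800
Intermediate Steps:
F = -⅖ (F = -6*1/15 = -⅖ ≈ -0.40000)
K(I, Q) = (I + Q)/(Q - 24*I)
J(f) = 20 + 5*(2 - f)/(-48 - f) (J(f) = 5*(4 + (-1*(-2) - f)/(-f + 24*(-2))) = 5*(4 + (2 - f)/(-f - 48)) = 5*(4 + (2 - f)/(-48 - f)) = 20 + 5*(2 - f)/(-48 - f))
z(O) = -⅖
(24*z(J(-2)))*3 = (24*(-⅖))*3 = -48/5*3 = -144/5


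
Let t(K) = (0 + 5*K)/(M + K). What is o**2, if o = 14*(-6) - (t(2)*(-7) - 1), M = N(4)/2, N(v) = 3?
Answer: 3969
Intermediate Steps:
M = 3/2 ≈ 1.5000
t(K) = 5*K/(3/2 + K) (t(K) = (0 + 5*K)/(3/2 + K) = (5*K)/(3/2 + K) = 5*K/(3/2 + K))
o = -63 (o = 14*(-6) - ((10*2/(3 + 2*2))*(-7) - 1) = -84 - ((10*2/(3 + 4))*(-7) - 1) = -84 - ((10*2/7)*(-7) - 1) = -84 - ((10*2*(1/7))*(-7) - 1) = -84 - ((20/7)*(-7) - 1) = -84 - (-20 - 1) = -84 - 1*(-21) = -84 + 21 = -63)
o**2 = (-63)**2 = 3969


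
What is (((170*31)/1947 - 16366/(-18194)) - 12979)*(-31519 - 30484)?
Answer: 1295402437470310/1610169 ≈ 8.0451e+8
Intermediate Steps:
(((170*31)/1947 - 16366/(-18194)) - 12979)*(-31519 - 30484) = ((5270*(1/1947) - 16366*(-1/18194)) - 12979)*(-62003) = ((5270/1947 + 8183/9097) - 12979)*(-62003) = (5806681/1610169 - 12979)*(-62003) = -20892576770/1610169*(-62003) = 1295402437470310/1610169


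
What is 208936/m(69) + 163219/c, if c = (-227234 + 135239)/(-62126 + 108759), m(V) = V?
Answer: -56218328327/705295 ≈ -79709.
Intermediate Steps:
c = -91995/46633 ≈ -1.9727
208936/m(69) + 163219/c = 208936/69 + 163219/(-91995/46633) = 208936*(1/69) + 163219*(-46633/91995) = 208936/69 - 7611391627/91995 = -56218328327/705295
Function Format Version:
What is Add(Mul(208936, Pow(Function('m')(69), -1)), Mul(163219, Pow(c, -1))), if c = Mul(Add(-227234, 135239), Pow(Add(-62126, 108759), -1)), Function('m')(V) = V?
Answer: Rational(-56218328327, 705295) ≈ -79709.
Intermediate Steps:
c = Rational(-91995, 46633) (c = Mul(-91995, Pow(46633, -1)) = Mul(-91995, Rational(1, 46633)) = Rational(-91995, 46633) ≈ -1.9727)
Add(Mul(208936, Pow(Function('m')(69), -1)), Mul(163219, Pow(c, -1))) = Add(Mul(208936, Pow(69, -1)), Mul(163219, Pow(Rational(-91995, 46633), -1))) = Add(Mul(208936, Rational(1, 69)), Mul(163219, Rational(-46633, 91995))) = Add(Rational(208936, 69), Rational(-7611391627, 91995)) = Rational(-56218328327, 705295)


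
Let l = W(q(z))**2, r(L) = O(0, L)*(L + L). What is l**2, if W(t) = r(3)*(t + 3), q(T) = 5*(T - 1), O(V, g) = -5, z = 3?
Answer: 23134410000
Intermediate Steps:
r(L) = -10*L (r(L) = -5*(L + L) = -10*L)
q(T) = -5 + 5*T (q(T) = 5*(-1 + T) = -5 + 5*T)
W(t) = -90 - 30*t (W(t) = (-10*3)*(t + 3) = -30*(3 + t) = -90 - 30*t)
l = 152100 (l = (-90 - 30*(-5 + 5*3))**2 = (-90 - 30*(-5 + 15))**2 = (-90 - 30*10)**2 = (-90 - 300)**2 = (-390)**2 = 152100)
l**2 = 152100**2 = 23134410000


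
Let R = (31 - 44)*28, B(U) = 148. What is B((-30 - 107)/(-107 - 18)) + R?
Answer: -216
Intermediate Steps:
R = -364 (R = -13*28 = -364)
B((-30 - 107)/(-107 - 18)) + R = 148 - 364 = -216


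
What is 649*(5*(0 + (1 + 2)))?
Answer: 9735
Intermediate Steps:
649*(5*(0 + (1 + 2))) = 649*(5*(0 + 3)) = 649*(5*3) = 649*15 = 9735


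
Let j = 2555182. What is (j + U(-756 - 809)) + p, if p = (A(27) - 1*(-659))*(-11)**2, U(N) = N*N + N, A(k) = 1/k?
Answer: 137229808/27 ≈ 5.0826e+6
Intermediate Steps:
U(N) = N + N**2 (U(N) = N**2 + N = N + N**2)
p = 2153074/27 (p = (1/27 - 1*(-659))*(-11)**2 = (1/27 + 659)*121 = (17794/27)*121 = 2153074/27 ≈ 79744.)
(j + U(-756 - 809)) + p = (2555182 + (-756 - 809)*(1 + (-756 - 809))) + 2153074/27 = (2555182 - 1565*(1 - 1565)) + 2153074/27 = (2555182 - 1565*(-1564)) + 2153074/27 = (2555182 + 2447660) + 2153074/27 = 5002842 + 2153074/27 = 137229808/27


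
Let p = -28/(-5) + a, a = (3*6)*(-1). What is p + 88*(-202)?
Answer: -88942/5 ≈ -17788.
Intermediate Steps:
a = -18 (a = 18*(-1) = -18)
p = -62/5 (p = -28/(-5) - 18 = -28*(-1)/5 - 18 = -7*(-⅘) - 18 = 28/5 - 18 = -62/5 ≈ -12.400)
p + 88*(-202) = -62/5 + 88*(-202) = -62/5 - 17776 = -88942/5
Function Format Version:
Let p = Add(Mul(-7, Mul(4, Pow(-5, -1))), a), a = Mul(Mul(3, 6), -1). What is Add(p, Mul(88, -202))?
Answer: Rational(-88942, 5) ≈ -17788.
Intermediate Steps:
a = -18 (a = Mul(18, -1) = -18)
p = Rational(-62, 5) (p = Add(Mul(-7, Mul(4, Pow(-5, -1))), -18) = Add(Mul(-7, Mul(4, Rational(-1, 5))), -18) = Add(Mul(-7, Rational(-4, 5)), -18) = Add(Rational(28, 5), -18) = Rational(-62, 5) ≈ -12.400)
Add(p, Mul(88, -202)) = Add(Rational(-62, 5), Mul(88, -202)) = Add(Rational(-62, 5), -17776) = Rational(-88942, 5)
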